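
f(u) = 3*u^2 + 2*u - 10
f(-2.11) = -0.86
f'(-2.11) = -10.66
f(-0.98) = -9.08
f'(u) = 6*u + 2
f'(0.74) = 6.44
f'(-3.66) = -19.96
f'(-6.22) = -35.32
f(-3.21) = 14.49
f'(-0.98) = -3.88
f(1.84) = 3.84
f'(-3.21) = -17.26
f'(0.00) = 2.00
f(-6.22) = 93.63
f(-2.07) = -1.29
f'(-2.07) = -10.42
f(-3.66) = 22.87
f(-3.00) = 11.00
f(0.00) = -10.00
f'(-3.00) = -16.00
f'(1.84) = 13.04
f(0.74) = -6.88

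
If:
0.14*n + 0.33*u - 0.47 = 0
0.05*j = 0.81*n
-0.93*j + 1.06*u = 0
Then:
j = 1.58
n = 0.10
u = 1.38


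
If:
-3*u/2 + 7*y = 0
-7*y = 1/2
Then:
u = -1/3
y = -1/14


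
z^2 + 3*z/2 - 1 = (z - 1/2)*(z + 2)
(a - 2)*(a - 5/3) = a^2 - 11*a/3 + 10/3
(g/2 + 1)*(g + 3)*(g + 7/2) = g^3/2 + 17*g^2/4 + 47*g/4 + 21/2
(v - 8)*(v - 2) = v^2 - 10*v + 16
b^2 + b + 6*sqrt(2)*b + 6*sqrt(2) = (b + 1)*(b + 6*sqrt(2))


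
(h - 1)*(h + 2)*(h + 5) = h^3 + 6*h^2 + 3*h - 10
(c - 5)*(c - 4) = c^2 - 9*c + 20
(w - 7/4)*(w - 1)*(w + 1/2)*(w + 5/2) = w^4 + w^3/4 - 21*w^2/4 + 29*w/16 + 35/16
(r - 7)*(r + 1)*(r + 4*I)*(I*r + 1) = I*r^4 - 3*r^3 - 6*I*r^3 + 18*r^2 - 3*I*r^2 + 21*r - 24*I*r - 28*I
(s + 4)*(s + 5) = s^2 + 9*s + 20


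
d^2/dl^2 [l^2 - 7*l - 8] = 2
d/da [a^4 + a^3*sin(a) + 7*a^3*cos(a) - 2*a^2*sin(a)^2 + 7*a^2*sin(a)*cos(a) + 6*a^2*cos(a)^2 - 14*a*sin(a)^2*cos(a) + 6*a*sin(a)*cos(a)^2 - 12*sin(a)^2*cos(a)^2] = -7*a^3*sin(a) + a^3*cos(a) + 4*a^3 + 3*a^2*sin(a) - 8*a^2*sin(2*a) + 21*a^2*cos(a) + 7*a^2*cos(2*a) + 7*a*sin(a)/2 + 7*a*sin(2*a) - 21*a*sin(3*a)/2 + 3*a*cos(a)/2 + 8*a*cos(2*a) + 9*a*cos(3*a)/2 + 4*a + 3*sin(a)/2 + 3*sin(3*a)/2 - 6*sin(4*a) - 7*cos(a)/2 + 7*cos(3*a)/2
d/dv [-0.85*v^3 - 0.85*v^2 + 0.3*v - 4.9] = -2.55*v^2 - 1.7*v + 0.3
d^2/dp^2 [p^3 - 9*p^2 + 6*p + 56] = 6*p - 18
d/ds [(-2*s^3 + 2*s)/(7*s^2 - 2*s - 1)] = 2*(-7*s^4 + 4*s^3 - 4*s^2 - 1)/(49*s^4 - 28*s^3 - 10*s^2 + 4*s + 1)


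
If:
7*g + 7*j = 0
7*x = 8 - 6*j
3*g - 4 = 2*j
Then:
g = 4/5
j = -4/5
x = 64/35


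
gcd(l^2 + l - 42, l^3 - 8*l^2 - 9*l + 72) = 1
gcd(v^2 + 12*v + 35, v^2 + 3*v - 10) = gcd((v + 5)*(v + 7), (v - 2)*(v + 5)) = v + 5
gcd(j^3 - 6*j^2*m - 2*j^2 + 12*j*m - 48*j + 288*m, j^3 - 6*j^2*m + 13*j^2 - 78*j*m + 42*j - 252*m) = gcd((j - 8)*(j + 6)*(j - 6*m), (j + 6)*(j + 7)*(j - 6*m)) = j^2 - 6*j*m + 6*j - 36*m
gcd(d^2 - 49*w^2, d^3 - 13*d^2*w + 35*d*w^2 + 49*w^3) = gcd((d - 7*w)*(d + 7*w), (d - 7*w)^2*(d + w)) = -d + 7*w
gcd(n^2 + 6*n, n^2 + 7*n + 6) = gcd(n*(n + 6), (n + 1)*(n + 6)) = n + 6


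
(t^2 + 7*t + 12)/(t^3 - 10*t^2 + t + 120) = (t + 4)/(t^2 - 13*t + 40)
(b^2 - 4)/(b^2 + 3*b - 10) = (b + 2)/(b + 5)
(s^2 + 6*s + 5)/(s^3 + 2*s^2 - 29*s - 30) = (s + 5)/(s^2 + s - 30)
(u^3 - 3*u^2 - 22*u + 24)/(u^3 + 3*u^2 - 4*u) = (u - 6)/u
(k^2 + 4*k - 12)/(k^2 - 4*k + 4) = (k + 6)/(k - 2)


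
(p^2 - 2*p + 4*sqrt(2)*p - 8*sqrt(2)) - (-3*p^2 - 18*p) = 4*p^2 + 4*sqrt(2)*p + 16*p - 8*sqrt(2)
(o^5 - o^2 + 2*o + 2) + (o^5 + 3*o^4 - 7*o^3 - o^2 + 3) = 2*o^5 + 3*o^4 - 7*o^3 - 2*o^2 + 2*o + 5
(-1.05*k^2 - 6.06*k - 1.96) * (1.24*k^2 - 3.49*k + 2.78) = -1.302*k^4 - 3.8499*k^3 + 15.8*k^2 - 10.0064*k - 5.4488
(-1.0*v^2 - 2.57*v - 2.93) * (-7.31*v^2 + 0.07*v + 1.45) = 7.31*v^4 + 18.7167*v^3 + 19.7884*v^2 - 3.9316*v - 4.2485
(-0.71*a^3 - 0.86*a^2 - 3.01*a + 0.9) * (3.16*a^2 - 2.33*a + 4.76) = -2.2436*a^5 - 1.0633*a^4 - 10.8874*a^3 + 5.7637*a^2 - 16.4246*a + 4.284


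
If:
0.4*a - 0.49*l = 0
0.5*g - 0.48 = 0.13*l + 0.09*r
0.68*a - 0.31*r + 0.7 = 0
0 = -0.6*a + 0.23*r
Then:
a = 5.44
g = 4.67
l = 4.44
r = 14.19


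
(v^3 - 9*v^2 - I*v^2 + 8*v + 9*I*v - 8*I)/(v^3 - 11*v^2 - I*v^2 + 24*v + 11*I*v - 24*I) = (v - 1)/(v - 3)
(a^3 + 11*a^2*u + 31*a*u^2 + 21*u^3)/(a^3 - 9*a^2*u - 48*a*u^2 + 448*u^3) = (a^2 + 4*a*u + 3*u^2)/(a^2 - 16*a*u + 64*u^2)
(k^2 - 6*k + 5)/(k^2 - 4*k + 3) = (k - 5)/(k - 3)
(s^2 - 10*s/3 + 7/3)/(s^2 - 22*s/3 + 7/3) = (3*s^2 - 10*s + 7)/(3*s^2 - 22*s + 7)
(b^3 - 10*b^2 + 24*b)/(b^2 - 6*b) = b - 4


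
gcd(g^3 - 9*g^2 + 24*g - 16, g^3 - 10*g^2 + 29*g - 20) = g^2 - 5*g + 4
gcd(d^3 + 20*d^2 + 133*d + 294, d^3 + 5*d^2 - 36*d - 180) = d + 6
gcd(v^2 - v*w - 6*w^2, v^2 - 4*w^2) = v + 2*w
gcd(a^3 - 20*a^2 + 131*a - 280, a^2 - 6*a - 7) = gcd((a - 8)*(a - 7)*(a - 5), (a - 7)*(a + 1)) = a - 7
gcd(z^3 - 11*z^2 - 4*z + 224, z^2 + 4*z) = z + 4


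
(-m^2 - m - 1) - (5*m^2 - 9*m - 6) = -6*m^2 + 8*m + 5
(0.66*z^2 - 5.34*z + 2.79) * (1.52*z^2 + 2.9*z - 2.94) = 1.0032*z^4 - 6.2028*z^3 - 13.1856*z^2 + 23.7906*z - 8.2026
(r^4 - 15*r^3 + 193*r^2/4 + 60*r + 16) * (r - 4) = r^5 - 19*r^4 + 433*r^3/4 - 133*r^2 - 224*r - 64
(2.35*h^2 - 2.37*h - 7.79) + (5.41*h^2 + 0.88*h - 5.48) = 7.76*h^2 - 1.49*h - 13.27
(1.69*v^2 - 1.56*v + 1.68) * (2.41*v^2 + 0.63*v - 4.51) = 4.0729*v^4 - 2.6949*v^3 - 4.5559*v^2 + 8.094*v - 7.5768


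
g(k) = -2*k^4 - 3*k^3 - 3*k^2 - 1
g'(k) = -8*k^3 - 9*k^2 - 6*k = k*(-8*k^2 - 9*k - 6)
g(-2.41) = -43.90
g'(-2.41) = 74.17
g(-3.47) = -201.74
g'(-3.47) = 246.71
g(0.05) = -1.01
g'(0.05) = -0.32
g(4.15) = -860.32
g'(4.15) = -751.69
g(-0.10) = -1.03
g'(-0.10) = 0.52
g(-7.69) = -5808.30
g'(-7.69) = 3151.97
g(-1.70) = -11.64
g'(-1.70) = 23.49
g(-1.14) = -3.83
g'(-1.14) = 7.00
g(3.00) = -271.00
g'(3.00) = -315.00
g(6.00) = -3349.00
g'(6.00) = -2088.00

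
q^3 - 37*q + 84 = (q - 4)*(q - 3)*(q + 7)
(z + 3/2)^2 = z^2 + 3*z + 9/4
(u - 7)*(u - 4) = u^2 - 11*u + 28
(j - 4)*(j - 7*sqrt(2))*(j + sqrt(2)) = j^3 - 6*sqrt(2)*j^2 - 4*j^2 - 14*j + 24*sqrt(2)*j + 56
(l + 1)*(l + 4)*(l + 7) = l^3 + 12*l^2 + 39*l + 28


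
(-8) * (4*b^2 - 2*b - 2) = -32*b^2 + 16*b + 16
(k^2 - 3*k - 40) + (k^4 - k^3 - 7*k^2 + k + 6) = k^4 - k^3 - 6*k^2 - 2*k - 34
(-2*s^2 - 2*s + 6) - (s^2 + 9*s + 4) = -3*s^2 - 11*s + 2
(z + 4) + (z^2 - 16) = z^2 + z - 12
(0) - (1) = -1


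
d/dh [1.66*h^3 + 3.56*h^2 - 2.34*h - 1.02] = 4.98*h^2 + 7.12*h - 2.34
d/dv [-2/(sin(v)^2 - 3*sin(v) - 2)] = 2*(2*sin(v) - 3)*cos(v)/(3*sin(v) + cos(v)^2 + 1)^2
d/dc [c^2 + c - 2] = 2*c + 1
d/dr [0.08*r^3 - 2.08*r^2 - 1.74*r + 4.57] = 0.24*r^2 - 4.16*r - 1.74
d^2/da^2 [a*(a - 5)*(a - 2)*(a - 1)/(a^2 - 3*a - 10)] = 2*(a^3 + 6*a^2 + 12*a - 16)/(a^3 + 6*a^2 + 12*a + 8)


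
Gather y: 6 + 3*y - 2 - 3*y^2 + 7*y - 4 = -3*y^2 + 10*y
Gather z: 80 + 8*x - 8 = 8*x + 72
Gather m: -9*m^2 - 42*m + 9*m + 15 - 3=-9*m^2 - 33*m + 12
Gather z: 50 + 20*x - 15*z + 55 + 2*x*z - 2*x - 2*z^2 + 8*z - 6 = 18*x - 2*z^2 + z*(2*x - 7) + 99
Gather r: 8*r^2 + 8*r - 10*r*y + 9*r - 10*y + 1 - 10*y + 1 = 8*r^2 + r*(17 - 10*y) - 20*y + 2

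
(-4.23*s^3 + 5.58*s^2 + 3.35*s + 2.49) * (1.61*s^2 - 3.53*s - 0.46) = -6.8103*s^5 + 23.9157*s^4 - 12.3581*s^3 - 10.3834*s^2 - 10.3307*s - 1.1454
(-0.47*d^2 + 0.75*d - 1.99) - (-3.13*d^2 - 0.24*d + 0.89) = 2.66*d^2 + 0.99*d - 2.88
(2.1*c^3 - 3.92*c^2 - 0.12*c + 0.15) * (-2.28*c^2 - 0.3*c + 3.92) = -4.788*c^5 + 8.3076*c^4 + 9.6816*c^3 - 15.6724*c^2 - 0.5154*c + 0.588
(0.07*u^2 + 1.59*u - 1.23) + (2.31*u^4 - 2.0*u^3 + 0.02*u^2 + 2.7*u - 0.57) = 2.31*u^4 - 2.0*u^3 + 0.09*u^2 + 4.29*u - 1.8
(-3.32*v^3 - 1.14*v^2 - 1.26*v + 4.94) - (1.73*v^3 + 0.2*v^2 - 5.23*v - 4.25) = -5.05*v^3 - 1.34*v^2 + 3.97*v + 9.19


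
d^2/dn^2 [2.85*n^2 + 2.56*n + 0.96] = 5.70000000000000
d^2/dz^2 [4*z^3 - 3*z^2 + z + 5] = 24*z - 6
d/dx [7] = 0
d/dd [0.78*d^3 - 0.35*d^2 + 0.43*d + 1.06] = 2.34*d^2 - 0.7*d + 0.43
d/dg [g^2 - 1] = 2*g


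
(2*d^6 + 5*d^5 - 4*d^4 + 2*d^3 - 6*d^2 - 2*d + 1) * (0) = 0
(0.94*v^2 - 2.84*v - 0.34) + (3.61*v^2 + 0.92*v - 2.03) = 4.55*v^2 - 1.92*v - 2.37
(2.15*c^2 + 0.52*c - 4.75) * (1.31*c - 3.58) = 2.8165*c^3 - 7.0158*c^2 - 8.0841*c + 17.005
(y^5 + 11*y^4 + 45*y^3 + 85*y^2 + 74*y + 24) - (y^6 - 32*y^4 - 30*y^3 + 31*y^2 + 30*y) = -y^6 + y^5 + 43*y^4 + 75*y^3 + 54*y^2 + 44*y + 24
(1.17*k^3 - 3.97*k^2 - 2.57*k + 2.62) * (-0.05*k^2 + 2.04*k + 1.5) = -0.0585*k^5 + 2.5853*k^4 - 6.2153*k^3 - 11.3288*k^2 + 1.4898*k + 3.93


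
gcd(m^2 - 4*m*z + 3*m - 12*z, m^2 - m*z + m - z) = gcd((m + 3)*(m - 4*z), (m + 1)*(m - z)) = 1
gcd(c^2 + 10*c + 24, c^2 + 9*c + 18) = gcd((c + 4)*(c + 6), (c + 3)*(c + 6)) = c + 6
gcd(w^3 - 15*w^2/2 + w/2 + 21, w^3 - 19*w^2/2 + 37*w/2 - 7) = w^2 - 9*w + 14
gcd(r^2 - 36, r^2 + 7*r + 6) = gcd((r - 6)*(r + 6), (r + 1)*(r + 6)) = r + 6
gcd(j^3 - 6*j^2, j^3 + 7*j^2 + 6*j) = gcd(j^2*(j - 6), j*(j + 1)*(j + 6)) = j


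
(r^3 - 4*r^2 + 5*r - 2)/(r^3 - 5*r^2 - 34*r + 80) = (r^2 - 2*r + 1)/(r^2 - 3*r - 40)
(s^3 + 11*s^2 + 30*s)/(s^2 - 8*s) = (s^2 + 11*s + 30)/(s - 8)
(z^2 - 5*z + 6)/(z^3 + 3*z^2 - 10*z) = (z - 3)/(z*(z + 5))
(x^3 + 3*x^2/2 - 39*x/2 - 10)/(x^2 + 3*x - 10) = (x^2 - 7*x/2 - 2)/(x - 2)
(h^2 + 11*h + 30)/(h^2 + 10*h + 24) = (h + 5)/(h + 4)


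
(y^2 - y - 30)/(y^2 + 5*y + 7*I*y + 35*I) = (y - 6)/(y + 7*I)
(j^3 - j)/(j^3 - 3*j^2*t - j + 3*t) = j/(j - 3*t)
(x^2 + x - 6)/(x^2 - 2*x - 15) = (x - 2)/(x - 5)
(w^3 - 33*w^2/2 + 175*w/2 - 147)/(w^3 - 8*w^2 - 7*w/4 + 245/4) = 2*(w - 6)/(2*w + 5)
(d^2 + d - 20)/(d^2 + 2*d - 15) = (d - 4)/(d - 3)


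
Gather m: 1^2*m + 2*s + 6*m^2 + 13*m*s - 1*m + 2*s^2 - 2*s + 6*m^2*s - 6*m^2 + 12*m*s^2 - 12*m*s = 6*m^2*s + m*(12*s^2 + s) + 2*s^2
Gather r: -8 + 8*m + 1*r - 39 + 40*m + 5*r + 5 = 48*m + 6*r - 42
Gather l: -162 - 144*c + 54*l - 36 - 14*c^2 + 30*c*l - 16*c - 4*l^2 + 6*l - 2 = -14*c^2 - 160*c - 4*l^2 + l*(30*c + 60) - 200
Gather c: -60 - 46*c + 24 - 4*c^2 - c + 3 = -4*c^2 - 47*c - 33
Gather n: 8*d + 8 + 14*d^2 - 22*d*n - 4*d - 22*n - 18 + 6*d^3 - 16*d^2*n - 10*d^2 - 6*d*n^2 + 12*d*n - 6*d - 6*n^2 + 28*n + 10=6*d^3 + 4*d^2 - 2*d + n^2*(-6*d - 6) + n*(-16*d^2 - 10*d + 6)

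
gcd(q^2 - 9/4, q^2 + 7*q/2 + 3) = q + 3/2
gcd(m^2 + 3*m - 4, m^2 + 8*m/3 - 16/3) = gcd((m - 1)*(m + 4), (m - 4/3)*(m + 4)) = m + 4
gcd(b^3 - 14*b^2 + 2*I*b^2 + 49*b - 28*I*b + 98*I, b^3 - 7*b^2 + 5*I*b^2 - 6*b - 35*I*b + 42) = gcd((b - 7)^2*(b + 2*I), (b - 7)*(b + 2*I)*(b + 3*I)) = b^2 + b*(-7 + 2*I) - 14*I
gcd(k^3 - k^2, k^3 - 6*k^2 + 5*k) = k^2 - k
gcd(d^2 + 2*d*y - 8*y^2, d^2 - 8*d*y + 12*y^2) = -d + 2*y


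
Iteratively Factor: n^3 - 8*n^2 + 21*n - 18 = (n - 3)*(n^2 - 5*n + 6) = (n - 3)^2*(n - 2)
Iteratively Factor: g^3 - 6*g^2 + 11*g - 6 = (g - 1)*(g^2 - 5*g + 6) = (g - 2)*(g - 1)*(g - 3)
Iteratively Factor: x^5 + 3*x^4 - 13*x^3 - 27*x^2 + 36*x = (x)*(x^4 + 3*x^3 - 13*x^2 - 27*x + 36) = x*(x - 1)*(x^3 + 4*x^2 - 9*x - 36) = x*(x - 3)*(x - 1)*(x^2 + 7*x + 12) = x*(x - 3)*(x - 1)*(x + 4)*(x + 3)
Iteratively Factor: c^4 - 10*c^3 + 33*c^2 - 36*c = (c)*(c^3 - 10*c^2 + 33*c - 36) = c*(c - 3)*(c^2 - 7*c + 12) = c*(c - 3)^2*(c - 4)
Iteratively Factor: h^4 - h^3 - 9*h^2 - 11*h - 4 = (h + 1)*(h^3 - 2*h^2 - 7*h - 4) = (h - 4)*(h + 1)*(h^2 + 2*h + 1) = (h - 4)*(h + 1)^2*(h + 1)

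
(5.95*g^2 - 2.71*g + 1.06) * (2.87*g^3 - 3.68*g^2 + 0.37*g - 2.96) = 17.0765*g^5 - 29.6737*g^4 + 15.2165*g^3 - 22.5155*g^2 + 8.4138*g - 3.1376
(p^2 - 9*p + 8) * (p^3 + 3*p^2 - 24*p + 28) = p^5 - 6*p^4 - 43*p^3 + 268*p^2 - 444*p + 224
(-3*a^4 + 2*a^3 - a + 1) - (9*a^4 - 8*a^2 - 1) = -12*a^4 + 2*a^3 + 8*a^2 - a + 2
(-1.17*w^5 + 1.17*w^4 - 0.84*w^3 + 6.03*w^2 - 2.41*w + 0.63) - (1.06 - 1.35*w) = -1.17*w^5 + 1.17*w^4 - 0.84*w^3 + 6.03*w^2 - 1.06*w - 0.43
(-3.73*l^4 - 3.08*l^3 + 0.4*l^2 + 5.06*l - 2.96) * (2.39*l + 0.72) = -8.9147*l^5 - 10.0468*l^4 - 1.2616*l^3 + 12.3814*l^2 - 3.4312*l - 2.1312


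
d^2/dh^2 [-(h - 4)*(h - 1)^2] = 12 - 6*h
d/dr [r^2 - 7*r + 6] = 2*r - 7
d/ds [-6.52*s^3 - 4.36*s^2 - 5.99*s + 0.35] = -19.56*s^2 - 8.72*s - 5.99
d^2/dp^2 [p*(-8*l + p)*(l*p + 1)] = -16*l^2 + 6*l*p + 2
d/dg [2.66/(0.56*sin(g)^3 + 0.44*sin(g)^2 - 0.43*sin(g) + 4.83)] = (-4.4688*sin(g)^2 - 2.3408*sin(g) + 1.1438)*cos(g)/(0.56*sin(g)^3 + 0.44*sin(g)^2 - 0.43*sin(g) + 4.83)^2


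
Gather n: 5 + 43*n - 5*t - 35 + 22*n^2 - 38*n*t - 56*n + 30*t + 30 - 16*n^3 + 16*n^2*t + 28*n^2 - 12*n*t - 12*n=-16*n^3 + n^2*(16*t + 50) + n*(-50*t - 25) + 25*t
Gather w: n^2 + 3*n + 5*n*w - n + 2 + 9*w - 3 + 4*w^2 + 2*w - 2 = n^2 + 2*n + 4*w^2 + w*(5*n + 11) - 3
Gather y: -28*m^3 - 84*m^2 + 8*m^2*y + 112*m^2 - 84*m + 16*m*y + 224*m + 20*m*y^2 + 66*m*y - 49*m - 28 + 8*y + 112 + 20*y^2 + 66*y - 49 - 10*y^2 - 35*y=-28*m^3 + 28*m^2 + 91*m + y^2*(20*m + 10) + y*(8*m^2 + 82*m + 39) + 35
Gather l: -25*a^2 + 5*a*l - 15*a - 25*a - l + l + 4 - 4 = -25*a^2 + 5*a*l - 40*a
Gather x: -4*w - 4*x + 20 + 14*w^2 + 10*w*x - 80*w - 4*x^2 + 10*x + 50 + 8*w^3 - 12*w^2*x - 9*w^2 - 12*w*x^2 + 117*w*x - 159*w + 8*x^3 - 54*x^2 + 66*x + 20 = 8*w^3 + 5*w^2 - 243*w + 8*x^3 + x^2*(-12*w - 58) + x*(-12*w^2 + 127*w + 72) + 90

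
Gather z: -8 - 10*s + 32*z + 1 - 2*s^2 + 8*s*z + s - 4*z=-2*s^2 - 9*s + z*(8*s + 28) - 7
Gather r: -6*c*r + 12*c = -6*c*r + 12*c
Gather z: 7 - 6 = 1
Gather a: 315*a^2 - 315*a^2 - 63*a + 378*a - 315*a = 0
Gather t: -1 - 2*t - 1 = -2*t - 2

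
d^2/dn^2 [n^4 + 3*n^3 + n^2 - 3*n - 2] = 12*n^2 + 18*n + 2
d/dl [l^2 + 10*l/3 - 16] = 2*l + 10/3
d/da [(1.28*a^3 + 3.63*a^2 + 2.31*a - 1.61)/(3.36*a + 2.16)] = (8.6016*a^3 + 20.4912*a^2 + 15.6816*a + 10.3992)/(11.2896*a^2 + 14.5152*a + 4.6656)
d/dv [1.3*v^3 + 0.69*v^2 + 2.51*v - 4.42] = 3.9*v^2 + 1.38*v + 2.51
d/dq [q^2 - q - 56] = 2*q - 1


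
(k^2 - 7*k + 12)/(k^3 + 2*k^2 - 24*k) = (k - 3)/(k*(k + 6))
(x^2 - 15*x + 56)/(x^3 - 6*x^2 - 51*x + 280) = (x - 7)/(x^2 + 2*x - 35)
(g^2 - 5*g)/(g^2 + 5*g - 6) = g*(g - 5)/(g^2 + 5*g - 6)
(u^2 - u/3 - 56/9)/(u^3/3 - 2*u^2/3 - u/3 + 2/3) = (3*u^2 - u - 56/3)/(u^3 - 2*u^2 - u + 2)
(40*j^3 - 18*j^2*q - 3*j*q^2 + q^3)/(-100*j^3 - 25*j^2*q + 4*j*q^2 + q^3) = (-2*j + q)/(5*j + q)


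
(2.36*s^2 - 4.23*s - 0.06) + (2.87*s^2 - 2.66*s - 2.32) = 5.23*s^2 - 6.89*s - 2.38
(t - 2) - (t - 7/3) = 1/3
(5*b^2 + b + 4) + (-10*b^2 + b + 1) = -5*b^2 + 2*b + 5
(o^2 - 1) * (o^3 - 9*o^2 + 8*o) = o^5 - 9*o^4 + 7*o^3 + 9*o^2 - 8*o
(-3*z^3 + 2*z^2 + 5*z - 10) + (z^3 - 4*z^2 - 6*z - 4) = -2*z^3 - 2*z^2 - z - 14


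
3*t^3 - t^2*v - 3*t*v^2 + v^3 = (-3*t + v)*(-t + v)*(t + v)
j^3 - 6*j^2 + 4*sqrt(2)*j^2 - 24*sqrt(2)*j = j*(j - 6)*(j + 4*sqrt(2))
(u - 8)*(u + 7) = u^2 - u - 56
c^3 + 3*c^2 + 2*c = c*(c + 1)*(c + 2)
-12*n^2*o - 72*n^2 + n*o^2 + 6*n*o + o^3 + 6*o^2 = (-3*n + o)*(4*n + o)*(o + 6)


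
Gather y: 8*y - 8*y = 0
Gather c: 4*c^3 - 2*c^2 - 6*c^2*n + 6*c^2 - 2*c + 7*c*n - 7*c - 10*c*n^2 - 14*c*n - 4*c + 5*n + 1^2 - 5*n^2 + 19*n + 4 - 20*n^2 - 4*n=4*c^3 + c^2*(4 - 6*n) + c*(-10*n^2 - 7*n - 13) - 25*n^2 + 20*n + 5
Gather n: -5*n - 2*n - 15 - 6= -7*n - 21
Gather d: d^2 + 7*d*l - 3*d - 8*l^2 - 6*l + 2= d^2 + d*(7*l - 3) - 8*l^2 - 6*l + 2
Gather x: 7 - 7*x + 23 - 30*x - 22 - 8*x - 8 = -45*x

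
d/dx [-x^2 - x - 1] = -2*x - 1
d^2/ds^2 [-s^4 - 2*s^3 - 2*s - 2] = 12*s*(-s - 1)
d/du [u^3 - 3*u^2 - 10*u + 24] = 3*u^2 - 6*u - 10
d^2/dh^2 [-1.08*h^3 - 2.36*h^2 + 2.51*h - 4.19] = -6.48*h - 4.72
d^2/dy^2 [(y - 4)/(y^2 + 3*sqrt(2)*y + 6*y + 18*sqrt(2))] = 2*((y - 4)*(2*y + 3*sqrt(2) + 6)^2 - (3*y + 2 + 3*sqrt(2))*(y^2 + 3*sqrt(2)*y + 6*y + 18*sqrt(2)))/(y^2 + 3*sqrt(2)*y + 6*y + 18*sqrt(2))^3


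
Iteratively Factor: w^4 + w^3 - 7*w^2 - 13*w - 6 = (w + 2)*(w^3 - w^2 - 5*w - 3) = (w + 1)*(w + 2)*(w^2 - 2*w - 3) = (w - 3)*(w + 1)*(w + 2)*(w + 1)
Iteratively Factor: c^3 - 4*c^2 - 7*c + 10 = (c + 2)*(c^2 - 6*c + 5) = (c - 5)*(c + 2)*(c - 1)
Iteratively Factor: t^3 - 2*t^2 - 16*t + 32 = (t - 4)*(t^2 + 2*t - 8) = (t - 4)*(t - 2)*(t + 4)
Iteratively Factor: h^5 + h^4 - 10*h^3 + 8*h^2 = (h)*(h^4 + h^3 - 10*h^2 + 8*h) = h*(h - 1)*(h^3 + 2*h^2 - 8*h) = h*(h - 1)*(h + 4)*(h^2 - 2*h) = h^2*(h - 1)*(h + 4)*(h - 2)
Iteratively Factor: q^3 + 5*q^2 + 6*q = (q + 2)*(q^2 + 3*q) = (q + 2)*(q + 3)*(q)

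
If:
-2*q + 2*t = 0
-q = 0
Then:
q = 0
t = 0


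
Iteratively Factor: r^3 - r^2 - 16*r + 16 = (r - 4)*(r^2 + 3*r - 4) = (r - 4)*(r - 1)*(r + 4)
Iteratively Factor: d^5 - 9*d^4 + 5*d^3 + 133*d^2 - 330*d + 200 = (d - 1)*(d^4 - 8*d^3 - 3*d^2 + 130*d - 200) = (d - 5)*(d - 1)*(d^3 - 3*d^2 - 18*d + 40) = (d - 5)*(d - 1)*(d + 4)*(d^2 - 7*d + 10) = (d - 5)*(d - 2)*(d - 1)*(d + 4)*(d - 5)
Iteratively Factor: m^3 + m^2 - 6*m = (m)*(m^2 + m - 6) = m*(m - 2)*(m + 3)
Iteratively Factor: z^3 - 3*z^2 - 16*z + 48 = (z - 3)*(z^2 - 16) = (z - 3)*(z + 4)*(z - 4)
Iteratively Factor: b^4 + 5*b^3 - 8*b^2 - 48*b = (b + 4)*(b^3 + b^2 - 12*b) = (b - 3)*(b + 4)*(b^2 + 4*b) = (b - 3)*(b + 4)^2*(b)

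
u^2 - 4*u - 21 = (u - 7)*(u + 3)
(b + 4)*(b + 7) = b^2 + 11*b + 28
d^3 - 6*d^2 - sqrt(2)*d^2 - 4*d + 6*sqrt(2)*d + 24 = (d - 6)*(d - 2*sqrt(2))*(d + sqrt(2))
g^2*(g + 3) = g^3 + 3*g^2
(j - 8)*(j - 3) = j^2 - 11*j + 24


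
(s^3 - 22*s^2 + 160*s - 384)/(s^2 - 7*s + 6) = (s^2 - 16*s + 64)/(s - 1)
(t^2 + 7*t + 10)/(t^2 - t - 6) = (t + 5)/(t - 3)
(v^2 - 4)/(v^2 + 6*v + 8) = (v - 2)/(v + 4)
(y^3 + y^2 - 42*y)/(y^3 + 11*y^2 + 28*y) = (y - 6)/(y + 4)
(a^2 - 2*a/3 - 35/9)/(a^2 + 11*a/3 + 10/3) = (a - 7/3)/(a + 2)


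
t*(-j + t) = -j*t + t^2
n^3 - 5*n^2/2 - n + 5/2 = (n - 5/2)*(n - 1)*(n + 1)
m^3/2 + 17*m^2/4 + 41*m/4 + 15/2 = (m/2 + 1)*(m + 3/2)*(m + 5)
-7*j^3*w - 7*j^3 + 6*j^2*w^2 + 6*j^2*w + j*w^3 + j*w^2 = (-j + w)*(7*j + w)*(j*w + j)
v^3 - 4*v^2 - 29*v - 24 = (v - 8)*(v + 1)*(v + 3)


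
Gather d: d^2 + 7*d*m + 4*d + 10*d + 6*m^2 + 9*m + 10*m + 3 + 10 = d^2 + d*(7*m + 14) + 6*m^2 + 19*m + 13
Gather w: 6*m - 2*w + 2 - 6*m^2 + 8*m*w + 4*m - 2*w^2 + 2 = -6*m^2 + 10*m - 2*w^2 + w*(8*m - 2) + 4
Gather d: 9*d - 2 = 9*d - 2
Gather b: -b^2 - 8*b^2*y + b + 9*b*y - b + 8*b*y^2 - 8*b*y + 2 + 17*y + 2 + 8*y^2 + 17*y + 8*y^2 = b^2*(-8*y - 1) + b*(8*y^2 + y) + 16*y^2 + 34*y + 4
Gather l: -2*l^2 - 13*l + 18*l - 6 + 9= -2*l^2 + 5*l + 3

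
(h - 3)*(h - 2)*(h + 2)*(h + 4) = h^4 + h^3 - 16*h^2 - 4*h + 48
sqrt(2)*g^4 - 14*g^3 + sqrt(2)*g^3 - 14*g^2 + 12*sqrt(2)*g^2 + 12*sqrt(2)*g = g*(g - 6*sqrt(2))*(g - sqrt(2))*(sqrt(2)*g + sqrt(2))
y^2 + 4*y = y*(y + 4)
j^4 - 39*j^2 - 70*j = j*(j - 7)*(j + 2)*(j + 5)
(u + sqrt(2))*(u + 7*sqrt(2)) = u^2 + 8*sqrt(2)*u + 14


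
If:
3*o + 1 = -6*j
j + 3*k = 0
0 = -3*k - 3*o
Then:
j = -1/7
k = 1/21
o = -1/21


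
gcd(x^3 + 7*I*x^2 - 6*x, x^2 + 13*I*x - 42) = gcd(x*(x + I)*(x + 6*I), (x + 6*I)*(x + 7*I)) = x + 6*I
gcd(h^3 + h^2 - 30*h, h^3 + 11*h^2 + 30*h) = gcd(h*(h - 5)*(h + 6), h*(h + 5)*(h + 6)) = h^2 + 6*h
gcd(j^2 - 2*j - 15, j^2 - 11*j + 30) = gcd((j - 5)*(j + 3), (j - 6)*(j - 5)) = j - 5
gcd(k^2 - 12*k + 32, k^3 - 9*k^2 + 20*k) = k - 4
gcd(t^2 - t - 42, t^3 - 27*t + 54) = t + 6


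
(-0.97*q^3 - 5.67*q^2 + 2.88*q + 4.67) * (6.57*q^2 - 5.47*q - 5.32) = -6.3729*q^5 - 31.946*q^4 + 55.0969*q^3 + 45.0927*q^2 - 40.8665*q - 24.8444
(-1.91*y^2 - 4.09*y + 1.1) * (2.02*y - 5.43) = -3.8582*y^3 + 2.1095*y^2 + 24.4307*y - 5.973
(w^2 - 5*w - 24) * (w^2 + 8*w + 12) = w^4 + 3*w^3 - 52*w^2 - 252*w - 288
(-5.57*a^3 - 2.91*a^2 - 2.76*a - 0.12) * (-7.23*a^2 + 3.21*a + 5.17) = 40.2711*a^5 + 3.1596*a^4 - 18.1832*a^3 - 23.0367*a^2 - 14.6544*a - 0.6204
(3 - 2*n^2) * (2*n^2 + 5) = -4*n^4 - 4*n^2 + 15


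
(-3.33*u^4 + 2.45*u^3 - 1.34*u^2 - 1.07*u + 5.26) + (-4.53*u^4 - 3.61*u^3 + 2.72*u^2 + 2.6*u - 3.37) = -7.86*u^4 - 1.16*u^3 + 1.38*u^2 + 1.53*u + 1.89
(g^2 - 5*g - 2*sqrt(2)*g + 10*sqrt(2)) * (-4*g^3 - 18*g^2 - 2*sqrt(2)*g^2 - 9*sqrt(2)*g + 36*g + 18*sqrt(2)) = -4*g^5 + 2*g^4 + 6*sqrt(2)*g^4 - 3*sqrt(2)*g^3 + 134*g^3 - 189*sqrt(2)*g^2 - 184*g^2 - 252*g + 270*sqrt(2)*g + 360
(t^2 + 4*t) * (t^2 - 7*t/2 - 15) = t^4 + t^3/2 - 29*t^2 - 60*t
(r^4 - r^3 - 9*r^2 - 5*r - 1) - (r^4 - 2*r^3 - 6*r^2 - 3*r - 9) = r^3 - 3*r^2 - 2*r + 8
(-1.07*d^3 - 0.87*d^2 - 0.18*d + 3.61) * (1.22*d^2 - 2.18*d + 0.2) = -1.3054*d^5 + 1.2712*d^4 + 1.463*d^3 + 4.6226*d^2 - 7.9058*d + 0.722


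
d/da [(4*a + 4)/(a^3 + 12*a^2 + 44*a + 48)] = 4*(-2*a^3 - 15*a^2 - 24*a + 4)/(a^6 + 24*a^5 + 232*a^4 + 1152*a^3 + 3088*a^2 + 4224*a + 2304)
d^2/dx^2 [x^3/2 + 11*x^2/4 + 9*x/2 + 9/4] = 3*x + 11/2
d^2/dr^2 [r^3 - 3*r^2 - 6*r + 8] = 6*r - 6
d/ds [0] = 0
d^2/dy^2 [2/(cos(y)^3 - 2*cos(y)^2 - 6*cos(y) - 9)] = 2*((-21*cos(y) - 16*cos(2*y) + 9*cos(3*y))*(-cos(y)^3 + 2*cos(y)^2 + 6*cos(y) + 9)/4 - 2*(-3*cos(y)^2 + 4*cos(y) + 6)^2*sin(y)^2)/(-cos(y)^3 + 2*cos(y)^2 + 6*cos(y) + 9)^3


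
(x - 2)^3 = x^3 - 6*x^2 + 12*x - 8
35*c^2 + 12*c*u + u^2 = (5*c + u)*(7*c + u)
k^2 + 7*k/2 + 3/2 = (k + 1/2)*(k + 3)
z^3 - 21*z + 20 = (z - 4)*(z - 1)*(z + 5)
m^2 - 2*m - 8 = (m - 4)*(m + 2)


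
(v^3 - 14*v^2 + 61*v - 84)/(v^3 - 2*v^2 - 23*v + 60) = (v - 7)/(v + 5)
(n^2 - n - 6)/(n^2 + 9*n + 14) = (n - 3)/(n + 7)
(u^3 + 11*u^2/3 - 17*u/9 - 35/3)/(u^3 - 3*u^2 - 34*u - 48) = (9*u^2 + 6*u - 35)/(9*(u^2 - 6*u - 16))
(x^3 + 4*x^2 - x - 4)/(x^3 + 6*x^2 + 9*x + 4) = (x - 1)/(x + 1)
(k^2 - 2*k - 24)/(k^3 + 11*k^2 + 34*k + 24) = (k - 6)/(k^2 + 7*k + 6)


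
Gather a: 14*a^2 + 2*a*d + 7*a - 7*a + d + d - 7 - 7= 14*a^2 + 2*a*d + 2*d - 14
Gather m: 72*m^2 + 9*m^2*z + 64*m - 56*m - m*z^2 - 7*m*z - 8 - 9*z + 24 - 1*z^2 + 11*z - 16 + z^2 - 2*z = m^2*(9*z + 72) + m*(-z^2 - 7*z + 8)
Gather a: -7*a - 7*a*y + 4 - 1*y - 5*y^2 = a*(-7*y - 7) - 5*y^2 - y + 4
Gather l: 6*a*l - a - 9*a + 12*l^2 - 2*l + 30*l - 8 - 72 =-10*a + 12*l^2 + l*(6*a + 28) - 80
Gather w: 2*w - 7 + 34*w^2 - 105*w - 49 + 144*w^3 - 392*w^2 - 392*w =144*w^3 - 358*w^2 - 495*w - 56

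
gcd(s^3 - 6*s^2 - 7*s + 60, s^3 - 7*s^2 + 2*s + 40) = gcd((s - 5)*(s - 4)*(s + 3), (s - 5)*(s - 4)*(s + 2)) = s^2 - 9*s + 20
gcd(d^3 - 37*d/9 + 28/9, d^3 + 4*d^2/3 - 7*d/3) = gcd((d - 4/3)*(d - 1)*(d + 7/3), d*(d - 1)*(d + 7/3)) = d^2 + 4*d/3 - 7/3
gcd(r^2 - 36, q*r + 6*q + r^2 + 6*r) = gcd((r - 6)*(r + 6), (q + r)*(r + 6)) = r + 6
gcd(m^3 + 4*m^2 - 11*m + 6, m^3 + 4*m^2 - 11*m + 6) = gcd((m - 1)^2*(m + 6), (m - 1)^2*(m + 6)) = m^3 + 4*m^2 - 11*m + 6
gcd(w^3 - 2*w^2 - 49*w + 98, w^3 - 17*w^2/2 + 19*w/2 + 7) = w^2 - 9*w + 14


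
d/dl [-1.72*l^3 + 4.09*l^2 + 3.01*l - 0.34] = -5.16*l^2 + 8.18*l + 3.01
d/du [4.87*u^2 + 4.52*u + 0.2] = 9.74*u + 4.52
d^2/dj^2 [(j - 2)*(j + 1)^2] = 6*j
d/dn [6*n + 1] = 6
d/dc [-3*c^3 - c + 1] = -9*c^2 - 1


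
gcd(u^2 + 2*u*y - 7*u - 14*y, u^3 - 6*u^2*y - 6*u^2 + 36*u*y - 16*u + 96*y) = 1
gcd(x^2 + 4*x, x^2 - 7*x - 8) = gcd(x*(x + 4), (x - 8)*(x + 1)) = 1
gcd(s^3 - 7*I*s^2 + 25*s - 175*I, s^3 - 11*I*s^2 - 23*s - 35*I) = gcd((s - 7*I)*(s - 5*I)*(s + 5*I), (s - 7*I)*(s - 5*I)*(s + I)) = s^2 - 12*I*s - 35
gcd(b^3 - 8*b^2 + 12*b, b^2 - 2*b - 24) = b - 6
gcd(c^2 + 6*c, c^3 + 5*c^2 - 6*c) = c^2 + 6*c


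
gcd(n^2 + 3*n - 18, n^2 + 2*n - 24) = n + 6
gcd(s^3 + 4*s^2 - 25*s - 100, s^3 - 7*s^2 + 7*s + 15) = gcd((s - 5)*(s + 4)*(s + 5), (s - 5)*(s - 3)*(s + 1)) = s - 5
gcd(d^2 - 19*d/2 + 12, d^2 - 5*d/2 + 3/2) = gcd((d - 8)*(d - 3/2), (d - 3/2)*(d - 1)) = d - 3/2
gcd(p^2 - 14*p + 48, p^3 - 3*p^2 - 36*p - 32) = p - 8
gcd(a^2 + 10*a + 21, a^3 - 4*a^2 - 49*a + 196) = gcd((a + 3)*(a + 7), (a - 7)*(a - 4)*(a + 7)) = a + 7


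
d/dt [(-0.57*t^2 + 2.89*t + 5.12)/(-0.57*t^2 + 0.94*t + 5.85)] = (1.1115*t^2 - 0.832199999999999*t + 12.0937)/(0.3249*t^4 - 1.0716*t^3 - 5.7854*t^2 + 10.998*t + 34.2225)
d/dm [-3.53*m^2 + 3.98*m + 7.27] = 3.98 - 7.06*m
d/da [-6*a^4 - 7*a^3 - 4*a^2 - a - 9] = -24*a^3 - 21*a^2 - 8*a - 1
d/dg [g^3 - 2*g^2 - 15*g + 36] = 3*g^2 - 4*g - 15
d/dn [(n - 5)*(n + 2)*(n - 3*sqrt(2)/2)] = 3*n^2 - 6*n - 3*sqrt(2)*n - 10 + 9*sqrt(2)/2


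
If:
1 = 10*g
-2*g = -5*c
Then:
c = 1/25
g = 1/10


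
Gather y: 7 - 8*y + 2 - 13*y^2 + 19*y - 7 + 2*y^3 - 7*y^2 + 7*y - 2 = 2*y^3 - 20*y^2 + 18*y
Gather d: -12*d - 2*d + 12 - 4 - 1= 7 - 14*d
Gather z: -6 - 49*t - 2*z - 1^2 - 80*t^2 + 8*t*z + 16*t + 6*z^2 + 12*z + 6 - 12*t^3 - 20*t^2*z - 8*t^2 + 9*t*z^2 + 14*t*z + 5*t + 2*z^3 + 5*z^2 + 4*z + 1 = -12*t^3 - 88*t^2 - 28*t + 2*z^3 + z^2*(9*t + 11) + z*(-20*t^2 + 22*t + 14)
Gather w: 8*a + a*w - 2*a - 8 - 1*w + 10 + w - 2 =a*w + 6*a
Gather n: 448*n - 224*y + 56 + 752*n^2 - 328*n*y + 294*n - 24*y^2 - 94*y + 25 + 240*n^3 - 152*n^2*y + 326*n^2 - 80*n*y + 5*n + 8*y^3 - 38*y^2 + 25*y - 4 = 240*n^3 + n^2*(1078 - 152*y) + n*(747 - 408*y) + 8*y^3 - 62*y^2 - 293*y + 77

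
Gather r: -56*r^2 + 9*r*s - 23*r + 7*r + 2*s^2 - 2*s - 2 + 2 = -56*r^2 + r*(9*s - 16) + 2*s^2 - 2*s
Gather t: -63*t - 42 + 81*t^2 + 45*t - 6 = 81*t^2 - 18*t - 48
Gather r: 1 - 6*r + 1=2 - 6*r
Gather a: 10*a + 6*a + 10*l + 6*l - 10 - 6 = 16*a + 16*l - 16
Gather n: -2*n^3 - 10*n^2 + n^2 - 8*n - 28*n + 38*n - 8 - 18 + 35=-2*n^3 - 9*n^2 + 2*n + 9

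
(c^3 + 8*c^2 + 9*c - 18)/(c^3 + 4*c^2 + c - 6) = (c + 6)/(c + 2)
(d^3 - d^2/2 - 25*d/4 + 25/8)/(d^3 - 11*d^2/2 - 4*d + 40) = (d^2 - 3*d + 5/4)/(d^2 - 8*d + 16)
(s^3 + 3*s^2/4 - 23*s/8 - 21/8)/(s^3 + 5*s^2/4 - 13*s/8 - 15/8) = (4*s - 7)/(4*s - 5)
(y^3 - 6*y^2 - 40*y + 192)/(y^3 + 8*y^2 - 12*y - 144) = (y - 8)/(y + 6)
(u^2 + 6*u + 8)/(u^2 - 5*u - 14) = (u + 4)/(u - 7)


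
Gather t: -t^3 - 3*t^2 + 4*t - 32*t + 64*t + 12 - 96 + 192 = -t^3 - 3*t^2 + 36*t + 108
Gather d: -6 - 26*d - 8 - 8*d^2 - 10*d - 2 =-8*d^2 - 36*d - 16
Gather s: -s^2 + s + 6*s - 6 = -s^2 + 7*s - 6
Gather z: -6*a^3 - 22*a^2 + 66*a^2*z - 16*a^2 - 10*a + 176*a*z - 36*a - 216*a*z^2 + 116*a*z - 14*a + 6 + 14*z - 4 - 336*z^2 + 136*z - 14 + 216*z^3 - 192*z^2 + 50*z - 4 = -6*a^3 - 38*a^2 - 60*a + 216*z^3 + z^2*(-216*a - 528) + z*(66*a^2 + 292*a + 200) - 16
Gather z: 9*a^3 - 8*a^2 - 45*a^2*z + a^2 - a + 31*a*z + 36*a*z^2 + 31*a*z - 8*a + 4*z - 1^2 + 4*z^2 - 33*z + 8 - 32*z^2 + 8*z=9*a^3 - 7*a^2 - 9*a + z^2*(36*a - 28) + z*(-45*a^2 + 62*a - 21) + 7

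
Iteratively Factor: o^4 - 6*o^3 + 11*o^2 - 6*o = (o - 3)*(o^3 - 3*o^2 + 2*o) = (o - 3)*(o - 2)*(o^2 - o) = o*(o - 3)*(o - 2)*(o - 1)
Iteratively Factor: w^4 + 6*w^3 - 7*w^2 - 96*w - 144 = (w + 3)*(w^3 + 3*w^2 - 16*w - 48) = (w + 3)*(w + 4)*(w^2 - w - 12) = (w + 3)^2*(w + 4)*(w - 4)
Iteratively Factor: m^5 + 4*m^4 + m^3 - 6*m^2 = (m)*(m^4 + 4*m^3 + m^2 - 6*m) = m*(m + 3)*(m^3 + m^2 - 2*m) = m*(m + 2)*(m + 3)*(m^2 - m) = m^2*(m + 2)*(m + 3)*(m - 1)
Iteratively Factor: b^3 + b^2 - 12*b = (b - 3)*(b^2 + 4*b) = (b - 3)*(b + 4)*(b)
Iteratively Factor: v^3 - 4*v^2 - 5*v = (v - 5)*(v^2 + v) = v*(v - 5)*(v + 1)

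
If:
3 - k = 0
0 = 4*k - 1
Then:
No Solution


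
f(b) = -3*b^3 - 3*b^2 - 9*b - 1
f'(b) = -9*b^2 - 6*b - 9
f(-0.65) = 4.41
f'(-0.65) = -8.90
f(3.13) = -150.55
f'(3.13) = -115.95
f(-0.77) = 5.52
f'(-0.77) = -9.72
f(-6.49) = 751.13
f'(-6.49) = -349.14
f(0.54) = -7.21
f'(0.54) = -14.86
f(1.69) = -39.26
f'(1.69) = -44.84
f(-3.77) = 151.04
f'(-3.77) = -114.30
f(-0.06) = -0.47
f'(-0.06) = -8.67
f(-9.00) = 2024.00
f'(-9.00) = -684.00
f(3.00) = -136.00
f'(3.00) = -108.00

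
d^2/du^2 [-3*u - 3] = 0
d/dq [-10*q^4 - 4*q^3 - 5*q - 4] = -40*q^3 - 12*q^2 - 5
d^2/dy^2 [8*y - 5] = 0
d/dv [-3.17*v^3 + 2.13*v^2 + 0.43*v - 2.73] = -9.51*v^2 + 4.26*v + 0.43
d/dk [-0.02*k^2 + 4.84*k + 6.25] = 4.84 - 0.04*k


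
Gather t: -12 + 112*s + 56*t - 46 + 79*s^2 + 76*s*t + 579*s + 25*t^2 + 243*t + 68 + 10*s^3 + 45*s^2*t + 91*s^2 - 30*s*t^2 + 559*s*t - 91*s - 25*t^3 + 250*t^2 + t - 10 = 10*s^3 + 170*s^2 + 600*s - 25*t^3 + t^2*(275 - 30*s) + t*(45*s^2 + 635*s + 300)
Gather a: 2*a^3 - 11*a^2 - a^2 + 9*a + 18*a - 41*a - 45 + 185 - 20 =2*a^3 - 12*a^2 - 14*a + 120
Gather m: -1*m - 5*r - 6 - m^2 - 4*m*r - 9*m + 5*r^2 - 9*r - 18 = -m^2 + m*(-4*r - 10) + 5*r^2 - 14*r - 24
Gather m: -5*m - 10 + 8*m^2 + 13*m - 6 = 8*m^2 + 8*m - 16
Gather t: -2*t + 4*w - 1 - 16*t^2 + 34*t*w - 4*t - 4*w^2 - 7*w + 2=-16*t^2 + t*(34*w - 6) - 4*w^2 - 3*w + 1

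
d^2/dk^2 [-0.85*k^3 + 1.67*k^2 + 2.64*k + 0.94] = 3.34 - 5.1*k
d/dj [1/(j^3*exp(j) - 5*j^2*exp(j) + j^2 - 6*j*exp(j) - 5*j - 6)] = (-j^3*exp(j) + 2*j^2*exp(j) + 16*j*exp(j) - 2*j + 6*exp(j) + 5)/(-j^3*exp(j) + 5*j^2*exp(j) - j^2 + 6*j*exp(j) + 5*j + 6)^2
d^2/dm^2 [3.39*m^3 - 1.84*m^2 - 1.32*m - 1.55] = 20.34*m - 3.68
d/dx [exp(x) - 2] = exp(x)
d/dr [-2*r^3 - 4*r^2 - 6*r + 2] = -6*r^2 - 8*r - 6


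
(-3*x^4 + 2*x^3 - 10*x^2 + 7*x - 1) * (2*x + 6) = -6*x^5 - 14*x^4 - 8*x^3 - 46*x^2 + 40*x - 6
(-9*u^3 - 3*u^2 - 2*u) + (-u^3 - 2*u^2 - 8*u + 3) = -10*u^3 - 5*u^2 - 10*u + 3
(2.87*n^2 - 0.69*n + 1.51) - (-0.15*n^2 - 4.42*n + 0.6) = 3.02*n^2 + 3.73*n + 0.91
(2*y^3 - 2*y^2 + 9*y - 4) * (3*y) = 6*y^4 - 6*y^3 + 27*y^2 - 12*y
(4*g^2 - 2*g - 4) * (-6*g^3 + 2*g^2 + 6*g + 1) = -24*g^5 + 20*g^4 + 44*g^3 - 16*g^2 - 26*g - 4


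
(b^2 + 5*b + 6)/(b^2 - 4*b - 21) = (b + 2)/(b - 7)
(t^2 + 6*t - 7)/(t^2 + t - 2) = (t + 7)/(t + 2)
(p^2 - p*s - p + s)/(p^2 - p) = (p - s)/p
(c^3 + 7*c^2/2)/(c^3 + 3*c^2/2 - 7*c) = c/(c - 2)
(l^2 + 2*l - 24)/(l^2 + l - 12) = (l^2 + 2*l - 24)/(l^2 + l - 12)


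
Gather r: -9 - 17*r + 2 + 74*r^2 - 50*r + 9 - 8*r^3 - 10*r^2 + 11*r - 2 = -8*r^3 + 64*r^2 - 56*r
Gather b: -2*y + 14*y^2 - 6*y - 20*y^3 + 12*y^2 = -20*y^3 + 26*y^2 - 8*y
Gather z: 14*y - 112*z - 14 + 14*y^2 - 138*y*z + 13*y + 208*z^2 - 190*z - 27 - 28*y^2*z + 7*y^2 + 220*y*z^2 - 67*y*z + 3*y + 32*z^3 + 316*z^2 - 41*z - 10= 21*y^2 + 30*y + 32*z^3 + z^2*(220*y + 524) + z*(-28*y^2 - 205*y - 343) - 51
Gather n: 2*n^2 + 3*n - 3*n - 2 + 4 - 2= 2*n^2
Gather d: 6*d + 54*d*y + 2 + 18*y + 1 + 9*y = d*(54*y + 6) + 27*y + 3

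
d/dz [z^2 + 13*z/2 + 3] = 2*z + 13/2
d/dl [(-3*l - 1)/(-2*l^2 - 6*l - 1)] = (-6*l^2 - 4*l - 3)/(4*l^4 + 24*l^3 + 40*l^2 + 12*l + 1)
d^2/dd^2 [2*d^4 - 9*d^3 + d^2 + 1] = 24*d^2 - 54*d + 2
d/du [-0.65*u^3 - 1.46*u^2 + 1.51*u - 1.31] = -1.95*u^2 - 2.92*u + 1.51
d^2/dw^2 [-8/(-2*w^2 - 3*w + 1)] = 16*(-4*w^2 - 6*w + (4*w + 3)^2 + 2)/(2*w^2 + 3*w - 1)^3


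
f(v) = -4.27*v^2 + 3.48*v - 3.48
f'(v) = 3.48 - 8.54*v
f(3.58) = -45.75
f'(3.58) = -27.09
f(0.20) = -2.95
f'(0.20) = 1.77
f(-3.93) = -83.11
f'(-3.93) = 37.04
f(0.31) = -2.81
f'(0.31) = 0.83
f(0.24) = -2.89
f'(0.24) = 1.43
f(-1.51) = -18.47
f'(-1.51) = 16.38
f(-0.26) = -4.67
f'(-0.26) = 5.70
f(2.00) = -13.60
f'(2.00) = -13.60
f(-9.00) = -380.67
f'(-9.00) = 80.34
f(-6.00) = -178.08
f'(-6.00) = 54.72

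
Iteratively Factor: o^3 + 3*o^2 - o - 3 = (o - 1)*(o^2 + 4*o + 3) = (o - 1)*(o + 1)*(o + 3)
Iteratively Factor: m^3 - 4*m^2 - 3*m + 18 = (m - 3)*(m^2 - m - 6) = (m - 3)^2*(m + 2)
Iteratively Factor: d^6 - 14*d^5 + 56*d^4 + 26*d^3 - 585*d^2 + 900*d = (d - 3)*(d^5 - 11*d^4 + 23*d^3 + 95*d^2 - 300*d) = d*(d - 3)*(d^4 - 11*d^3 + 23*d^2 + 95*d - 300) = d*(d - 3)*(d + 3)*(d^3 - 14*d^2 + 65*d - 100) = d*(d - 5)*(d - 3)*(d + 3)*(d^2 - 9*d + 20) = d*(d - 5)*(d - 4)*(d - 3)*(d + 3)*(d - 5)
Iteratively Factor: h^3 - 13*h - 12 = (h + 3)*(h^2 - 3*h - 4) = (h - 4)*(h + 3)*(h + 1)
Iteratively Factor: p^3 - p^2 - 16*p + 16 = (p - 4)*(p^2 + 3*p - 4) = (p - 4)*(p + 4)*(p - 1)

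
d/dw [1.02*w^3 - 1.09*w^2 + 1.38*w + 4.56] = 3.06*w^2 - 2.18*w + 1.38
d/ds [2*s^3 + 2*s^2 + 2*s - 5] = 6*s^2 + 4*s + 2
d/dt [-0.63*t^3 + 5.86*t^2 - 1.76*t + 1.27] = -1.89*t^2 + 11.72*t - 1.76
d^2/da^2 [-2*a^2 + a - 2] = -4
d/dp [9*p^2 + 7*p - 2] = 18*p + 7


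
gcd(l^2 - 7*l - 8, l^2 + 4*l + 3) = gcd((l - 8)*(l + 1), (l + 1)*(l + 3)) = l + 1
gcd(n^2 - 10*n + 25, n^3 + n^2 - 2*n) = 1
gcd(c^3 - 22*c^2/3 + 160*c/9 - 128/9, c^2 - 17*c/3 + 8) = c - 8/3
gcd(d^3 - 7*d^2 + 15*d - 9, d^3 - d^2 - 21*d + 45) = d^2 - 6*d + 9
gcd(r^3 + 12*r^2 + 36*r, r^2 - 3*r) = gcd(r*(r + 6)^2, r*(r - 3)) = r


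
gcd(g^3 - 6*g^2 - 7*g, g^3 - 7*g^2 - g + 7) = g^2 - 6*g - 7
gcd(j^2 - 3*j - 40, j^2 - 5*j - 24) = j - 8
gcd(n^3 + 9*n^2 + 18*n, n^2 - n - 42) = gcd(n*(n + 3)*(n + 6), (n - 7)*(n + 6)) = n + 6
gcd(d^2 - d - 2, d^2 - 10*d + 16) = d - 2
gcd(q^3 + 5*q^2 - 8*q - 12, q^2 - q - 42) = q + 6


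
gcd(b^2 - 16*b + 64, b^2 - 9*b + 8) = b - 8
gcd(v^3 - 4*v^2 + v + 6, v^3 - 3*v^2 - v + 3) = v^2 - 2*v - 3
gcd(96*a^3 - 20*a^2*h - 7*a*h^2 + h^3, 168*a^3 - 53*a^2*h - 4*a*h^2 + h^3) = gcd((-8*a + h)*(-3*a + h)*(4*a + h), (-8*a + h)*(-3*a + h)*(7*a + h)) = 24*a^2 - 11*a*h + h^2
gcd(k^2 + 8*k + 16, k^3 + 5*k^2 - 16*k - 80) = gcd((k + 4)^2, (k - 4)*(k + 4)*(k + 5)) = k + 4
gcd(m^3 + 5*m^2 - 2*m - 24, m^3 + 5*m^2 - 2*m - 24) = m^3 + 5*m^2 - 2*m - 24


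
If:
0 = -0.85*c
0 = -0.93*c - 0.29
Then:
No Solution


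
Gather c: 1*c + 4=c + 4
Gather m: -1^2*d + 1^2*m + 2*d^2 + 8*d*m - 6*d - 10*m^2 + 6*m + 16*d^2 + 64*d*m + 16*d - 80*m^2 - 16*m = 18*d^2 + 9*d - 90*m^2 + m*(72*d - 9)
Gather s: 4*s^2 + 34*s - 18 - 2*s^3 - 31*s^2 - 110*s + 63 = -2*s^3 - 27*s^2 - 76*s + 45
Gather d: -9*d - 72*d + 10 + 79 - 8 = 81 - 81*d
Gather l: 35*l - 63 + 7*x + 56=35*l + 7*x - 7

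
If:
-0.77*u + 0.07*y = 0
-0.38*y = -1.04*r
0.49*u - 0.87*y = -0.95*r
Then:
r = 0.00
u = 0.00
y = 0.00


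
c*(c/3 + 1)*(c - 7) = c^3/3 - 4*c^2/3 - 7*c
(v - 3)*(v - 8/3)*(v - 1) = v^3 - 20*v^2/3 + 41*v/3 - 8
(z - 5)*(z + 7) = z^2 + 2*z - 35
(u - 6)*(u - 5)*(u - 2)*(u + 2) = u^4 - 11*u^3 + 26*u^2 + 44*u - 120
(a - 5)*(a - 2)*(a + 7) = a^3 - 39*a + 70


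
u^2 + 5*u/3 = u*(u + 5/3)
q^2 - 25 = (q - 5)*(q + 5)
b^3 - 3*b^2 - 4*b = b*(b - 4)*(b + 1)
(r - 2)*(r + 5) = r^2 + 3*r - 10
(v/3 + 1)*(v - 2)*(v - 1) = v^3/3 - 7*v/3 + 2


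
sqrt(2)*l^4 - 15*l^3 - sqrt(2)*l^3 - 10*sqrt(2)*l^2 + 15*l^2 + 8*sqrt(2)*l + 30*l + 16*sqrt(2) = (l - 2)*(l + 1)*(l - 8*sqrt(2))*(sqrt(2)*l + 1)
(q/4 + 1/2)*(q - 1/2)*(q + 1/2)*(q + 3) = q^4/4 + 5*q^3/4 + 23*q^2/16 - 5*q/16 - 3/8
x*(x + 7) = x^2 + 7*x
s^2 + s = s*(s + 1)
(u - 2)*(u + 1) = u^2 - u - 2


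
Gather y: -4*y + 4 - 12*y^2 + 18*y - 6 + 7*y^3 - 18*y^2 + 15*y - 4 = 7*y^3 - 30*y^2 + 29*y - 6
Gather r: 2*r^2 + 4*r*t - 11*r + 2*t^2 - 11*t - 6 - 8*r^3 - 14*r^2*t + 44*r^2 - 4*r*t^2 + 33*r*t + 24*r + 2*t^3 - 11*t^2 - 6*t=-8*r^3 + r^2*(46 - 14*t) + r*(-4*t^2 + 37*t + 13) + 2*t^3 - 9*t^2 - 17*t - 6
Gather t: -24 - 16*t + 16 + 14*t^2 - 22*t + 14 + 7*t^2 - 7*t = 21*t^2 - 45*t + 6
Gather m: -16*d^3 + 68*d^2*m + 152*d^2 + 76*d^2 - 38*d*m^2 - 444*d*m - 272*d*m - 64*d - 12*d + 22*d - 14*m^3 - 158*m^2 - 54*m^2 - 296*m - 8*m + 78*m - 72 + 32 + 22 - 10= -16*d^3 + 228*d^2 - 54*d - 14*m^3 + m^2*(-38*d - 212) + m*(68*d^2 - 716*d - 226) - 28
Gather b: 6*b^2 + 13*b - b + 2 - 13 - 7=6*b^2 + 12*b - 18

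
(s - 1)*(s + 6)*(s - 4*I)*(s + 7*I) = s^4 + 5*s^3 + 3*I*s^3 + 22*s^2 + 15*I*s^2 + 140*s - 18*I*s - 168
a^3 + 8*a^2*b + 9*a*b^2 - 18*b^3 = (a - b)*(a + 3*b)*(a + 6*b)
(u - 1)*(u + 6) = u^2 + 5*u - 6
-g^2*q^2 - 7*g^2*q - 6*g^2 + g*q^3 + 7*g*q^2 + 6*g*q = (-g + q)*(q + 6)*(g*q + g)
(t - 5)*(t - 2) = t^2 - 7*t + 10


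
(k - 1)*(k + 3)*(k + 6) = k^3 + 8*k^2 + 9*k - 18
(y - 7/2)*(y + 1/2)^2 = y^3 - 5*y^2/2 - 13*y/4 - 7/8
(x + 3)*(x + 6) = x^2 + 9*x + 18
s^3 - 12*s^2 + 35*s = s*(s - 7)*(s - 5)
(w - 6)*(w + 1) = w^2 - 5*w - 6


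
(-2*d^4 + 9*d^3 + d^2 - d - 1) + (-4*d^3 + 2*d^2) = -2*d^4 + 5*d^3 + 3*d^2 - d - 1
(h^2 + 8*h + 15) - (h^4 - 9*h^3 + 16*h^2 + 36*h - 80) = -h^4 + 9*h^3 - 15*h^2 - 28*h + 95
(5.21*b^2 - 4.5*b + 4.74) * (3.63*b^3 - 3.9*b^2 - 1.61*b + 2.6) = 18.9123*b^5 - 36.654*b^4 + 26.3681*b^3 + 2.305*b^2 - 19.3314*b + 12.324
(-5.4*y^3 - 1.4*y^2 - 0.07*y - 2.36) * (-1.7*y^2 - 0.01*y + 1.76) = 9.18*y^5 + 2.434*y^4 - 9.371*y^3 + 1.5487*y^2 - 0.0996*y - 4.1536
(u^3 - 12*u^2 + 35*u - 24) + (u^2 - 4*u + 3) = u^3 - 11*u^2 + 31*u - 21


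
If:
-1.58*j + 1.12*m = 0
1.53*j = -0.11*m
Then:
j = 0.00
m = 0.00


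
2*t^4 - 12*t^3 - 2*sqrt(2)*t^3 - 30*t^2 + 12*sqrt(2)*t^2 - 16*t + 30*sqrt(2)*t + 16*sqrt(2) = (t - 8)*(t - sqrt(2))*(sqrt(2)*t + sqrt(2))^2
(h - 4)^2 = h^2 - 8*h + 16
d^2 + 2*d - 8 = (d - 2)*(d + 4)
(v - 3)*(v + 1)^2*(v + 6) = v^4 + 5*v^3 - 11*v^2 - 33*v - 18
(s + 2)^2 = s^2 + 4*s + 4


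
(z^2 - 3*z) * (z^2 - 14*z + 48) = z^4 - 17*z^3 + 90*z^2 - 144*z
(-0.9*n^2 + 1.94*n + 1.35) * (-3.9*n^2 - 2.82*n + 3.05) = 3.51*n^4 - 5.028*n^3 - 13.4808*n^2 + 2.11*n + 4.1175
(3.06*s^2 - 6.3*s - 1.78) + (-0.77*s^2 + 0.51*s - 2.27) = 2.29*s^2 - 5.79*s - 4.05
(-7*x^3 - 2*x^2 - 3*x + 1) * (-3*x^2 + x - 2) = 21*x^5 - x^4 + 21*x^3 - 2*x^2 + 7*x - 2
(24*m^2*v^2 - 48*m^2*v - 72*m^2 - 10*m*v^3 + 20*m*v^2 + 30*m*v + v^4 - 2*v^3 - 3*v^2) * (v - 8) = 24*m^2*v^3 - 240*m^2*v^2 + 312*m^2*v + 576*m^2 - 10*m*v^4 + 100*m*v^3 - 130*m*v^2 - 240*m*v + v^5 - 10*v^4 + 13*v^3 + 24*v^2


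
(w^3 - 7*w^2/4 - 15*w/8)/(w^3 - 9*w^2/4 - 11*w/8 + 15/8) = w*(4*w + 3)/(4*w^2 + w - 3)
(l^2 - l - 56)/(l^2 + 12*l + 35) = (l - 8)/(l + 5)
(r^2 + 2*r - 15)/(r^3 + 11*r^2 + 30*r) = (r - 3)/(r*(r + 6))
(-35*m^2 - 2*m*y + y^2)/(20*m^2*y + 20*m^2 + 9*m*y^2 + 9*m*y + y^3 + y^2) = (-7*m + y)/(4*m*y + 4*m + y^2 + y)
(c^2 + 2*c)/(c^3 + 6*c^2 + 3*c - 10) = c/(c^2 + 4*c - 5)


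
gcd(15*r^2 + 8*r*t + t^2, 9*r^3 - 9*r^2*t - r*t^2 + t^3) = 3*r + t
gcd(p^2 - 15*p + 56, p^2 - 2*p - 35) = p - 7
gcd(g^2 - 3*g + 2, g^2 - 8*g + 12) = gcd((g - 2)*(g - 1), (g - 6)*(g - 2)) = g - 2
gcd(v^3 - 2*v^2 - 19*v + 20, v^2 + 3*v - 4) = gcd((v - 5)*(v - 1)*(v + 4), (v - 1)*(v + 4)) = v^2 + 3*v - 4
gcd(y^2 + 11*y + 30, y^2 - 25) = y + 5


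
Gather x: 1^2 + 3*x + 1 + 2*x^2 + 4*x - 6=2*x^2 + 7*x - 4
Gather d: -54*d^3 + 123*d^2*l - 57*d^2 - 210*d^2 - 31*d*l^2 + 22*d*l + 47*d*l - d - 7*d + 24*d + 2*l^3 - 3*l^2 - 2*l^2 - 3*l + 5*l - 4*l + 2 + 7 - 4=-54*d^3 + d^2*(123*l - 267) + d*(-31*l^2 + 69*l + 16) + 2*l^3 - 5*l^2 - 2*l + 5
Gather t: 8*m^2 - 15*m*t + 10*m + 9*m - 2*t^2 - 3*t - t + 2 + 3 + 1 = 8*m^2 + 19*m - 2*t^2 + t*(-15*m - 4) + 6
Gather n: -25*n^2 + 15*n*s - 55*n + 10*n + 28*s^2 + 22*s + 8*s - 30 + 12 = -25*n^2 + n*(15*s - 45) + 28*s^2 + 30*s - 18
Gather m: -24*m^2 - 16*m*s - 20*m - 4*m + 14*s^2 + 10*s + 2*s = -24*m^2 + m*(-16*s - 24) + 14*s^2 + 12*s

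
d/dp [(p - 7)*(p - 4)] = 2*p - 11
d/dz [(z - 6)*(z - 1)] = 2*z - 7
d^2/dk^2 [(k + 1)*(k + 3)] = 2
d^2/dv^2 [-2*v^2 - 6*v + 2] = -4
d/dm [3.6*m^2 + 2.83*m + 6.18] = 7.2*m + 2.83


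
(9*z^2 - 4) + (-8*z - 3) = 9*z^2 - 8*z - 7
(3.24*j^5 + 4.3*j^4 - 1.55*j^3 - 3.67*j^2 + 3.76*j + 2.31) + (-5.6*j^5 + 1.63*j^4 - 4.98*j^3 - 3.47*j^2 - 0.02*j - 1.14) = -2.36*j^5 + 5.93*j^4 - 6.53*j^3 - 7.14*j^2 + 3.74*j + 1.17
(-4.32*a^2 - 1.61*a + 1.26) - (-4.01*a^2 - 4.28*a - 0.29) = -0.31*a^2 + 2.67*a + 1.55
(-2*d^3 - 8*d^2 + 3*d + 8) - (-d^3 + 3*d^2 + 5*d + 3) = -d^3 - 11*d^2 - 2*d + 5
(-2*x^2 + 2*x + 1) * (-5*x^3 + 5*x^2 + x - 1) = 10*x^5 - 20*x^4 + 3*x^3 + 9*x^2 - x - 1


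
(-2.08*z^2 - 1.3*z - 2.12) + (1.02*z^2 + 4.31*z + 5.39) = -1.06*z^2 + 3.01*z + 3.27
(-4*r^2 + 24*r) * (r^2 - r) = -4*r^4 + 28*r^3 - 24*r^2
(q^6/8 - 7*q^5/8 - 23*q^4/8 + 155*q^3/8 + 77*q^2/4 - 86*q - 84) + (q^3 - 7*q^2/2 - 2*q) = q^6/8 - 7*q^5/8 - 23*q^4/8 + 163*q^3/8 + 63*q^2/4 - 88*q - 84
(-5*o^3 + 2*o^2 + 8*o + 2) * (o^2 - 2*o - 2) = -5*o^5 + 12*o^4 + 14*o^3 - 18*o^2 - 20*o - 4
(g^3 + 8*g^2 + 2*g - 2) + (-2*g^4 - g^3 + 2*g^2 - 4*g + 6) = -2*g^4 + 10*g^2 - 2*g + 4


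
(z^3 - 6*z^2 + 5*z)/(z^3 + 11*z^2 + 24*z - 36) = z*(z - 5)/(z^2 + 12*z + 36)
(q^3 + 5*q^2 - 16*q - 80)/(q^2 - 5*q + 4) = (q^2 + 9*q + 20)/(q - 1)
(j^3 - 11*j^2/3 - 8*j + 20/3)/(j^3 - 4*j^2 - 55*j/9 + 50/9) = 3*(j + 2)/(3*j + 5)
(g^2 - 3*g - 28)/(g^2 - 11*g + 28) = (g + 4)/(g - 4)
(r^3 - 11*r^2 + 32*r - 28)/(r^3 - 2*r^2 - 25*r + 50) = (r^2 - 9*r + 14)/(r^2 - 25)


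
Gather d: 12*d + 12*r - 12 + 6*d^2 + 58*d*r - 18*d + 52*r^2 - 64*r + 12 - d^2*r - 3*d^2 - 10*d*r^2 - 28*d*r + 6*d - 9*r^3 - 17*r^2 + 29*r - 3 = d^2*(3 - r) + d*(-10*r^2 + 30*r) - 9*r^3 + 35*r^2 - 23*r - 3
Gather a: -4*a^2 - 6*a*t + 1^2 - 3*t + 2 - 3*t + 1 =-4*a^2 - 6*a*t - 6*t + 4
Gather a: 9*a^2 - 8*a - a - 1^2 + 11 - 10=9*a^2 - 9*a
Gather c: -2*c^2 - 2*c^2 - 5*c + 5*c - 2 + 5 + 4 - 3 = 4 - 4*c^2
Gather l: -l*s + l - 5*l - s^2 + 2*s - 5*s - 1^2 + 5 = l*(-s - 4) - s^2 - 3*s + 4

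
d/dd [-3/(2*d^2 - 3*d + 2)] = 3*(4*d - 3)/(2*d^2 - 3*d + 2)^2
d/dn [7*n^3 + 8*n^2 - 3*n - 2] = 21*n^2 + 16*n - 3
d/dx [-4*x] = -4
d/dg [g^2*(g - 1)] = g*(3*g - 2)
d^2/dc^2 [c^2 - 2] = 2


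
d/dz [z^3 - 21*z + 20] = 3*z^2 - 21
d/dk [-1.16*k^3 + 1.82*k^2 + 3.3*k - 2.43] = -3.48*k^2 + 3.64*k + 3.3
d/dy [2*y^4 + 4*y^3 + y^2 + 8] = 2*y*(4*y^2 + 6*y + 1)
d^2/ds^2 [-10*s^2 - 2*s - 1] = -20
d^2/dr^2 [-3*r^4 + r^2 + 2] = 2 - 36*r^2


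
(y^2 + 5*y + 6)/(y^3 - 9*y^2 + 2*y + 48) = (y + 3)/(y^2 - 11*y + 24)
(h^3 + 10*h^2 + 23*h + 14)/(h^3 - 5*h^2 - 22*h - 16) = (h + 7)/(h - 8)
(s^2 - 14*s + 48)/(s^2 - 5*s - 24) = (s - 6)/(s + 3)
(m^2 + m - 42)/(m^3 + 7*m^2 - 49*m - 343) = (m - 6)/(m^2 - 49)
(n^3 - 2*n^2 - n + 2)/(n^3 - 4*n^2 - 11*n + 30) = (n^2 - 1)/(n^2 - 2*n - 15)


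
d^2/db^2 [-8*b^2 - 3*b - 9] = -16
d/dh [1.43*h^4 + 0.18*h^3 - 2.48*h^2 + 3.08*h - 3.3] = 5.72*h^3 + 0.54*h^2 - 4.96*h + 3.08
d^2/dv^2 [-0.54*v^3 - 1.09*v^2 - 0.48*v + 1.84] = -3.24*v - 2.18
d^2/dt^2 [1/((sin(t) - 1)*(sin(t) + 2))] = (-13*sin(t) + sin(3*t) + 7*cos(2*t)/2 - 19/2)/((sin(t) - 1)^2*(sin(t) + 2)^3)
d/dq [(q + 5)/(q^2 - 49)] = (q^2 - 2*q*(q + 5) - 49)/(q^2 - 49)^2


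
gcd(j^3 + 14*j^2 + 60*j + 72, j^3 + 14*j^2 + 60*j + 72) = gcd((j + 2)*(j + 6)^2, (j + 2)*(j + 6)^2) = j^3 + 14*j^2 + 60*j + 72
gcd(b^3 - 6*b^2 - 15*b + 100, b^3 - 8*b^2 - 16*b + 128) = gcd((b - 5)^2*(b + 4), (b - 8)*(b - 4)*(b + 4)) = b + 4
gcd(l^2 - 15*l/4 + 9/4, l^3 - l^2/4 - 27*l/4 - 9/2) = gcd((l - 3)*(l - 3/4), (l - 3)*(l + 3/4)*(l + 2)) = l - 3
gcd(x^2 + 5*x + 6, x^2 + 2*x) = x + 2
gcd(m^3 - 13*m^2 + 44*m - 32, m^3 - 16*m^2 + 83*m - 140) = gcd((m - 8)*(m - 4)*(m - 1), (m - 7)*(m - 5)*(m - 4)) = m - 4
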